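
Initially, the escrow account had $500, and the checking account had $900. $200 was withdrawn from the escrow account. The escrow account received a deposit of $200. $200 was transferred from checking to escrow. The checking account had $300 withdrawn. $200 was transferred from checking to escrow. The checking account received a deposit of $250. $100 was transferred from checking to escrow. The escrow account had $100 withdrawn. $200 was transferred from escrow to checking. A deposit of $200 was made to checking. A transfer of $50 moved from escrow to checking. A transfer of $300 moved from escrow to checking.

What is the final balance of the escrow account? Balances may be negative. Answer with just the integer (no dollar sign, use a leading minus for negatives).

Answer: 350

Derivation:
Tracking account balances step by step:
Start: escrow=500, checking=900
Event 1 (withdraw 200 from escrow): escrow: 500 - 200 = 300. Balances: escrow=300, checking=900
Event 2 (deposit 200 to escrow): escrow: 300 + 200 = 500. Balances: escrow=500, checking=900
Event 3 (transfer 200 checking -> escrow): checking: 900 - 200 = 700, escrow: 500 + 200 = 700. Balances: escrow=700, checking=700
Event 4 (withdraw 300 from checking): checking: 700 - 300 = 400. Balances: escrow=700, checking=400
Event 5 (transfer 200 checking -> escrow): checking: 400 - 200 = 200, escrow: 700 + 200 = 900. Balances: escrow=900, checking=200
Event 6 (deposit 250 to checking): checking: 200 + 250 = 450. Balances: escrow=900, checking=450
Event 7 (transfer 100 checking -> escrow): checking: 450 - 100 = 350, escrow: 900 + 100 = 1000. Balances: escrow=1000, checking=350
Event 8 (withdraw 100 from escrow): escrow: 1000 - 100 = 900. Balances: escrow=900, checking=350
Event 9 (transfer 200 escrow -> checking): escrow: 900 - 200 = 700, checking: 350 + 200 = 550. Balances: escrow=700, checking=550
Event 10 (deposit 200 to checking): checking: 550 + 200 = 750. Balances: escrow=700, checking=750
Event 11 (transfer 50 escrow -> checking): escrow: 700 - 50 = 650, checking: 750 + 50 = 800. Balances: escrow=650, checking=800
Event 12 (transfer 300 escrow -> checking): escrow: 650 - 300 = 350, checking: 800 + 300 = 1100. Balances: escrow=350, checking=1100

Final balance of escrow: 350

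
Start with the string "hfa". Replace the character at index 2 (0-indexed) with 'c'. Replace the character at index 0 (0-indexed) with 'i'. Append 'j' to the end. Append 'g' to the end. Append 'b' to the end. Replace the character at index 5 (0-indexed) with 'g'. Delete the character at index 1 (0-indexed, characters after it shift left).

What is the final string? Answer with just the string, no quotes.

Applying each edit step by step:
Start: "hfa"
Op 1 (replace idx 2: 'a' -> 'c'): "hfa" -> "hfc"
Op 2 (replace idx 0: 'h' -> 'i'): "hfc" -> "ifc"
Op 3 (append 'j'): "ifc" -> "ifcj"
Op 4 (append 'g'): "ifcj" -> "ifcjg"
Op 5 (append 'b'): "ifcjg" -> "ifcjgb"
Op 6 (replace idx 5: 'b' -> 'g'): "ifcjgb" -> "ifcjgg"
Op 7 (delete idx 1 = 'f'): "ifcjgg" -> "icjgg"

Answer: icjgg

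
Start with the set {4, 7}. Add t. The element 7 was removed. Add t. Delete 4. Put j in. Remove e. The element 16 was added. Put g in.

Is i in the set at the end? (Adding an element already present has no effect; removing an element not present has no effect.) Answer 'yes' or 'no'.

Tracking the set through each operation:
Start: {4, 7}
Event 1 (add t): added. Set: {4, 7, t}
Event 2 (remove 7): removed. Set: {4, t}
Event 3 (add t): already present, no change. Set: {4, t}
Event 4 (remove 4): removed. Set: {t}
Event 5 (add j): added. Set: {j, t}
Event 6 (remove e): not present, no change. Set: {j, t}
Event 7 (add 16): added. Set: {16, j, t}
Event 8 (add g): added. Set: {16, g, j, t}

Final set: {16, g, j, t} (size 4)
i is NOT in the final set.

Answer: no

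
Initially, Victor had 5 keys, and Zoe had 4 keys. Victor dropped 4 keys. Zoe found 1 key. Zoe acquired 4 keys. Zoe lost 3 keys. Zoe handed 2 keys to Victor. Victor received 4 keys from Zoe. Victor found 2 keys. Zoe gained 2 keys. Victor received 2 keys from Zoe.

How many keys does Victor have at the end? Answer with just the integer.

Answer: 11

Derivation:
Tracking counts step by step:
Start: Victor=5, Zoe=4
Event 1 (Victor -4): Victor: 5 -> 1. State: Victor=1, Zoe=4
Event 2 (Zoe +1): Zoe: 4 -> 5. State: Victor=1, Zoe=5
Event 3 (Zoe +4): Zoe: 5 -> 9. State: Victor=1, Zoe=9
Event 4 (Zoe -3): Zoe: 9 -> 6. State: Victor=1, Zoe=6
Event 5 (Zoe -> Victor, 2): Zoe: 6 -> 4, Victor: 1 -> 3. State: Victor=3, Zoe=4
Event 6 (Zoe -> Victor, 4): Zoe: 4 -> 0, Victor: 3 -> 7. State: Victor=7, Zoe=0
Event 7 (Victor +2): Victor: 7 -> 9. State: Victor=9, Zoe=0
Event 8 (Zoe +2): Zoe: 0 -> 2. State: Victor=9, Zoe=2
Event 9 (Zoe -> Victor, 2): Zoe: 2 -> 0, Victor: 9 -> 11. State: Victor=11, Zoe=0

Victor's final count: 11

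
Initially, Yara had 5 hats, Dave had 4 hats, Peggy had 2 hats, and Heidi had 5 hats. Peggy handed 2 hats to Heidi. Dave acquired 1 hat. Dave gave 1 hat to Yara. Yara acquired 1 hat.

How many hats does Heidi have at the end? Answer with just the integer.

Answer: 7

Derivation:
Tracking counts step by step:
Start: Yara=5, Dave=4, Peggy=2, Heidi=5
Event 1 (Peggy -> Heidi, 2): Peggy: 2 -> 0, Heidi: 5 -> 7. State: Yara=5, Dave=4, Peggy=0, Heidi=7
Event 2 (Dave +1): Dave: 4 -> 5. State: Yara=5, Dave=5, Peggy=0, Heidi=7
Event 3 (Dave -> Yara, 1): Dave: 5 -> 4, Yara: 5 -> 6. State: Yara=6, Dave=4, Peggy=0, Heidi=7
Event 4 (Yara +1): Yara: 6 -> 7. State: Yara=7, Dave=4, Peggy=0, Heidi=7

Heidi's final count: 7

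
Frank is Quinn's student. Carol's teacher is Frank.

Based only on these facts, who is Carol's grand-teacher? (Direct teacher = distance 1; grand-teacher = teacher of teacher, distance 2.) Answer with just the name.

Reconstructing the teacher chain from the given facts:
  Quinn -> Frank -> Carol
(each arrow means 'teacher of the next')
Positions in the chain (0 = top):
  position of Quinn: 0
  position of Frank: 1
  position of Carol: 2

Carol is at position 2; the grand-teacher is 2 steps up the chain, i.e. position 0: Quinn.

Answer: Quinn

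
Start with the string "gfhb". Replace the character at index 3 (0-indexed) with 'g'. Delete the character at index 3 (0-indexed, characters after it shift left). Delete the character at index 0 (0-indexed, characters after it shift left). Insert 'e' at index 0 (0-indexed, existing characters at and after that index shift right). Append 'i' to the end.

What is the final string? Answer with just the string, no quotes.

Answer: efhi

Derivation:
Applying each edit step by step:
Start: "gfhb"
Op 1 (replace idx 3: 'b' -> 'g'): "gfhb" -> "gfhg"
Op 2 (delete idx 3 = 'g'): "gfhg" -> "gfh"
Op 3 (delete idx 0 = 'g'): "gfh" -> "fh"
Op 4 (insert 'e' at idx 0): "fh" -> "efh"
Op 5 (append 'i'): "efh" -> "efhi"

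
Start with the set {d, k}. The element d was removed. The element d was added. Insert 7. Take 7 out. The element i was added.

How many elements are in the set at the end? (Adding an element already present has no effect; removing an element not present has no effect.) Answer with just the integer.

Tracking the set through each operation:
Start: {d, k}
Event 1 (remove d): removed. Set: {k}
Event 2 (add d): added. Set: {d, k}
Event 3 (add 7): added. Set: {7, d, k}
Event 4 (remove 7): removed. Set: {d, k}
Event 5 (add i): added. Set: {d, i, k}

Final set: {d, i, k} (size 3)

Answer: 3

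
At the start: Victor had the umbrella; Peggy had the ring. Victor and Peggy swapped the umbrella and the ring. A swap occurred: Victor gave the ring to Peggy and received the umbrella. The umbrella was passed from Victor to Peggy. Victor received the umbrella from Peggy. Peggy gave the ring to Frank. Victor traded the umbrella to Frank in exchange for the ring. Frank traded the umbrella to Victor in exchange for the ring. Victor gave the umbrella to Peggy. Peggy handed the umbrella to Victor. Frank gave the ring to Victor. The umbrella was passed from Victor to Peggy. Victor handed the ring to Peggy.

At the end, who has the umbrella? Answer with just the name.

Tracking all object holders:
Start: umbrella:Victor, ring:Peggy
Event 1 (swap umbrella<->ring: now umbrella:Peggy, ring:Victor). State: umbrella:Peggy, ring:Victor
Event 2 (swap ring<->umbrella: now ring:Peggy, umbrella:Victor). State: umbrella:Victor, ring:Peggy
Event 3 (give umbrella: Victor -> Peggy). State: umbrella:Peggy, ring:Peggy
Event 4 (give umbrella: Peggy -> Victor). State: umbrella:Victor, ring:Peggy
Event 5 (give ring: Peggy -> Frank). State: umbrella:Victor, ring:Frank
Event 6 (swap umbrella<->ring: now umbrella:Frank, ring:Victor). State: umbrella:Frank, ring:Victor
Event 7 (swap umbrella<->ring: now umbrella:Victor, ring:Frank). State: umbrella:Victor, ring:Frank
Event 8 (give umbrella: Victor -> Peggy). State: umbrella:Peggy, ring:Frank
Event 9 (give umbrella: Peggy -> Victor). State: umbrella:Victor, ring:Frank
Event 10 (give ring: Frank -> Victor). State: umbrella:Victor, ring:Victor
Event 11 (give umbrella: Victor -> Peggy). State: umbrella:Peggy, ring:Victor
Event 12 (give ring: Victor -> Peggy). State: umbrella:Peggy, ring:Peggy

Final state: umbrella:Peggy, ring:Peggy
The umbrella is held by Peggy.

Answer: Peggy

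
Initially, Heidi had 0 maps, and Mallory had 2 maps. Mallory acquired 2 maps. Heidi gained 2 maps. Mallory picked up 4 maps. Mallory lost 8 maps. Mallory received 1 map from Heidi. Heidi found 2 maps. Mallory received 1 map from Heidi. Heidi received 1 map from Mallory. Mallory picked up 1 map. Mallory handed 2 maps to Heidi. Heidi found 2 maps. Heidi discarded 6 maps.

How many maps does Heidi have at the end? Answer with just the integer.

Tracking counts step by step:
Start: Heidi=0, Mallory=2
Event 1 (Mallory +2): Mallory: 2 -> 4. State: Heidi=0, Mallory=4
Event 2 (Heidi +2): Heidi: 0 -> 2. State: Heidi=2, Mallory=4
Event 3 (Mallory +4): Mallory: 4 -> 8. State: Heidi=2, Mallory=8
Event 4 (Mallory -8): Mallory: 8 -> 0. State: Heidi=2, Mallory=0
Event 5 (Heidi -> Mallory, 1): Heidi: 2 -> 1, Mallory: 0 -> 1. State: Heidi=1, Mallory=1
Event 6 (Heidi +2): Heidi: 1 -> 3. State: Heidi=3, Mallory=1
Event 7 (Heidi -> Mallory, 1): Heidi: 3 -> 2, Mallory: 1 -> 2. State: Heidi=2, Mallory=2
Event 8 (Mallory -> Heidi, 1): Mallory: 2 -> 1, Heidi: 2 -> 3. State: Heidi=3, Mallory=1
Event 9 (Mallory +1): Mallory: 1 -> 2. State: Heidi=3, Mallory=2
Event 10 (Mallory -> Heidi, 2): Mallory: 2 -> 0, Heidi: 3 -> 5. State: Heidi=5, Mallory=0
Event 11 (Heidi +2): Heidi: 5 -> 7. State: Heidi=7, Mallory=0
Event 12 (Heidi -6): Heidi: 7 -> 1. State: Heidi=1, Mallory=0

Heidi's final count: 1

Answer: 1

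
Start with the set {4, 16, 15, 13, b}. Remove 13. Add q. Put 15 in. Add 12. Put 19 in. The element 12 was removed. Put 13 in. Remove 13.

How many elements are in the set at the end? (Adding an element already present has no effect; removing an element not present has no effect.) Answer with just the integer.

Answer: 6

Derivation:
Tracking the set through each operation:
Start: {13, 15, 16, 4, b}
Event 1 (remove 13): removed. Set: {15, 16, 4, b}
Event 2 (add q): added. Set: {15, 16, 4, b, q}
Event 3 (add 15): already present, no change. Set: {15, 16, 4, b, q}
Event 4 (add 12): added. Set: {12, 15, 16, 4, b, q}
Event 5 (add 19): added. Set: {12, 15, 16, 19, 4, b, q}
Event 6 (remove 12): removed. Set: {15, 16, 19, 4, b, q}
Event 7 (add 13): added. Set: {13, 15, 16, 19, 4, b, q}
Event 8 (remove 13): removed. Set: {15, 16, 19, 4, b, q}

Final set: {15, 16, 19, 4, b, q} (size 6)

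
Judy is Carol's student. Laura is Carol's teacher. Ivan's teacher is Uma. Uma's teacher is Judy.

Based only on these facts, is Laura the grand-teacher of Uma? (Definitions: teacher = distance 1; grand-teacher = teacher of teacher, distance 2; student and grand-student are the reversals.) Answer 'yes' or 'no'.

Answer: no

Derivation:
Reconstructing the teacher chain from the given facts:
  Laura -> Carol -> Judy -> Uma -> Ivan
(each arrow means 'teacher of the next')
Positions in the chain (0 = top):
  position of Laura: 0
  position of Carol: 1
  position of Judy: 2
  position of Uma: 3
  position of Ivan: 4

Laura is at position 0, Uma is at position 3; signed distance (j - i) = 3.
'grand-teacher' requires j - i = 2. Actual distance is 3, so the relation does NOT hold.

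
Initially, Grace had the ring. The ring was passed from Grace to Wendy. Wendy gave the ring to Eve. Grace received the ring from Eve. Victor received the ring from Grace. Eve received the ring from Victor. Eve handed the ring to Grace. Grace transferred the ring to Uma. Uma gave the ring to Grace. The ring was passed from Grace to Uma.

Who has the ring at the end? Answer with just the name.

Answer: Uma

Derivation:
Tracking the ring through each event:
Start: Grace has the ring.
After event 1: Wendy has the ring.
After event 2: Eve has the ring.
After event 3: Grace has the ring.
After event 4: Victor has the ring.
After event 5: Eve has the ring.
After event 6: Grace has the ring.
After event 7: Uma has the ring.
After event 8: Grace has the ring.
After event 9: Uma has the ring.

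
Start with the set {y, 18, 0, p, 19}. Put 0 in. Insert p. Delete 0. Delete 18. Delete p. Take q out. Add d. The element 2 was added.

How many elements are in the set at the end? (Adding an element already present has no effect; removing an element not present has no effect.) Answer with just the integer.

Tracking the set through each operation:
Start: {0, 18, 19, p, y}
Event 1 (add 0): already present, no change. Set: {0, 18, 19, p, y}
Event 2 (add p): already present, no change. Set: {0, 18, 19, p, y}
Event 3 (remove 0): removed. Set: {18, 19, p, y}
Event 4 (remove 18): removed. Set: {19, p, y}
Event 5 (remove p): removed. Set: {19, y}
Event 6 (remove q): not present, no change. Set: {19, y}
Event 7 (add d): added. Set: {19, d, y}
Event 8 (add 2): added. Set: {19, 2, d, y}

Final set: {19, 2, d, y} (size 4)

Answer: 4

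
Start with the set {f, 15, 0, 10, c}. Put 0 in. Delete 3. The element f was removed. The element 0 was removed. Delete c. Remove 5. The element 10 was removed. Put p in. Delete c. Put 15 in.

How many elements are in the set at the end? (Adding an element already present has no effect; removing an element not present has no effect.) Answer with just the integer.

Answer: 2

Derivation:
Tracking the set through each operation:
Start: {0, 10, 15, c, f}
Event 1 (add 0): already present, no change. Set: {0, 10, 15, c, f}
Event 2 (remove 3): not present, no change. Set: {0, 10, 15, c, f}
Event 3 (remove f): removed. Set: {0, 10, 15, c}
Event 4 (remove 0): removed. Set: {10, 15, c}
Event 5 (remove c): removed. Set: {10, 15}
Event 6 (remove 5): not present, no change. Set: {10, 15}
Event 7 (remove 10): removed. Set: {15}
Event 8 (add p): added. Set: {15, p}
Event 9 (remove c): not present, no change. Set: {15, p}
Event 10 (add 15): already present, no change. Set: {15, p}

Final set: {15, p} (size 2)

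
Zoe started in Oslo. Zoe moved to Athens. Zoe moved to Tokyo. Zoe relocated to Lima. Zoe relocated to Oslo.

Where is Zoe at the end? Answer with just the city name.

Tracking Zoe's location:
Start: Zoe is in Oslo.
After move 1: Oslo -> Athens. Zoe is in Athens.
After move 2: Athens -> Tokyo. Zoe is in Tokyo.
After move 3: Tokyo -> Lima. Zoe is in Lima.
After move 4: Lima -> Oslo. Zoe is in Oslo.

Answer: Oslo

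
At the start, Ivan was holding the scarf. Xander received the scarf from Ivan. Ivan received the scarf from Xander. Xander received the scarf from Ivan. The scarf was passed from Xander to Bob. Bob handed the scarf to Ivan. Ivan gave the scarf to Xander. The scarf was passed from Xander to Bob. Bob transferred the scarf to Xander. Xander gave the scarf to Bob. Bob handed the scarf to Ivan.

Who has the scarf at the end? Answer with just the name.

Tracking the scarf through each event:
Start: Ivan has the scarf.
After event 1: Xander has the scarf.
After event 2: Ivan has the scarf.
After event 3: Xander has the scarf.
After event 4: Bob has the scarf.
After event 5: Ivan has the scarf.
After event 6: Xander has the scarf.
After event 7: Bob has the scarf.
After event 8: Xander has the scarf.
After event 9: Bob has the scarf.
After event 10: Ivan has the scarf.

Answer: Ivan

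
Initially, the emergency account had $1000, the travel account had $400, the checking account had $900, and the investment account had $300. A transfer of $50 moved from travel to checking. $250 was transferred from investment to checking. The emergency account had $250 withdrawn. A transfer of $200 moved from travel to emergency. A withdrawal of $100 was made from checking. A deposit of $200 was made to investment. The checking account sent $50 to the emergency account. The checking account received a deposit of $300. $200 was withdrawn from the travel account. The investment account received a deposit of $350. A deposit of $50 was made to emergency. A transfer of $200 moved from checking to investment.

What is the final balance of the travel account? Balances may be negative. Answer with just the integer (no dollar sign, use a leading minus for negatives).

Answer: -50

Derivation:
Tracking account balances step by step:
Start: emergency=1000, travel=400, checking=900, investment=300
Event 1 (transfer 50 travel -> checking): travel: 400 - 50 = 350, checking: 900 + 50 = 950. Balances: emergency=1000, travel=350, checking=950, investment=300
Event 2 (transfer 250 investment -> checking): investment: 300 - 250 = 50, checking: 950 + 250 = 1200. Balances: emergency=1000, travel=350, checking=1200, investment=50
Event 3 (withdraw 250 from emergency): emergency: 1000 - 250 = 750. Balances: emergency=750, travel=350, checking=1200, investment=50
Event 4 (transfer 200 travel -> emergency): travel: 350 - 200 = 150, emergency: 750 + 200 = 950. Balances: emergency=950, travel=150, checking=1200, investment=50
Event 5 (withdraw 100 from checking): checking: 1200 - 100 = 1100. Balances: emergency=950, travel=150, checking=1100, investment=50
Event 6 (deposit 200 to investment): investment: 50 + 200 = 250. Balances: emergency=950, travel=150, checking=1100, investment=250
Event 7 (transfer 50 checking -> emergency): checking: 1100 - 50 = 1050, emergency: 950 + 50 = 1000. Balances: emergency=1000, travel=150, checking=1050, investment=250
Event 8 (deposit 300 to checking): checking: 1050 + 300 = 1350. Balances: emergency=1000, travel=150, checking=1350, investment=250
Event 9 (withdraw 200 from travel): travel: 150 - 200 = -50. Balances: emergency=1000, travel=-50, checking=1350, investment=250
Event 10 (deposit 350 to investment): investment: 250 + 350 = 600. Balances: emergency=1000, travel=-50, checking=1350, investment=600
Event 11 (deposit 50 to emergency): emergency: 1000 + 50 = 1050. Balances: emergency=1050, travel=-50, checking=1350, investment=600
Event 12 (transfer 200 checking -> investment): checking: 1350 - 200 = 1150, investment: 600 + 200 = 800. Balances: emergency=1050, travel=-50, checking=1150, investment=800

Final balance of travel: -50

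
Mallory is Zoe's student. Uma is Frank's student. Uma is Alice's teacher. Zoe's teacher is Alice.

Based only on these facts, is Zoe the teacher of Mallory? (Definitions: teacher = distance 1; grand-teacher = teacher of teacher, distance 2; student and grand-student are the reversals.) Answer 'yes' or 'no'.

Answer: yes

Derivation:
Reconstructing the teacher chain from the given facts:
  Frank -> Uma -> Alice -> Zoe -> Mallory
(each arrow means 'teacher of the next')
Positions in the chain (0 = top):
  position of Frank: 0
  position of Uma: 1
  position of Alice: 2
  position of Zoe: 3
  position of Mallory: 4

Zoe is at position 3, Mallory is at position 4; signed distance (j - i) = 1.
'teacher' requires j - i = 1. Actual distance is 1, so the relation HOLDS.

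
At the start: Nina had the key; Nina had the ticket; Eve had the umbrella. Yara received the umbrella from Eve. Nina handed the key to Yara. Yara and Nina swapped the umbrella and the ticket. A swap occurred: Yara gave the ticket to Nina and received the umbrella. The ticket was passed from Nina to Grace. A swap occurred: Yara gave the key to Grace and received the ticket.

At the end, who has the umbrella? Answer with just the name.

Answer: Yara

Derivation:
Tracking all object holders:
Start: key:Nina, ticket:Nina, umbrella:Eve
Event 1 (give umbrella: Eve -> Yara). State: key:Nina, ticket:Nina, umbrella:Yara
Event 2 (give key: Nina -> Yara). State: key:Yara, ticket:Nina, umbrella:Yara
Event 3 (swap umbrella<->ticket: now umbrella:Nina, ticket:Yara). State: key:Yara, ticket:Yara, umbrella:Nina
Event 4 (swap ticket<->umbrella: now ticket:Nina, umbrella:Yara). State: key:Yara, ticket:Nina, umbrella:Yara
Event 5 (give ticket: Nina -> Grace). State: key:Yara, ticket:Grace, umbrella:Yara
Event 6 (swap key<->ticket: now key:Grace, ticket:Yara). State: key:Grace, ticket:Yara, umbrella:Yara

Final state: key:Grace, ticket:Yara, umbrella:Yara
The umbrella is held by Yara.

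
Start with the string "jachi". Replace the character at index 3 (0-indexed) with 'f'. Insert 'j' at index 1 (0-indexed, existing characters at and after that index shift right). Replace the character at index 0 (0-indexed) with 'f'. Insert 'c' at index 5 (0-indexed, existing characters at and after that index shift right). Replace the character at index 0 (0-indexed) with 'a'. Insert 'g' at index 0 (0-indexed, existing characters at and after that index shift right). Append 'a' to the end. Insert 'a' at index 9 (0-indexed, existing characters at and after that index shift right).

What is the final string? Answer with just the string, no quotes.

Applying each edit step by step:
Start: "jachi"
Op 1 (replace idx 3: 'h' -> 'f'): "jachi" -> "jacfi"
Op 2 (insert 'j' at idx 1): "jacfi" -> "jjacfi"
Op 3 (replace idx 0: 'j' -> 'f'): "jjacfi" -> "fjacfi"
Op 4 (insert 'c' at idx 5): "fjacfi" -> "fjacfci"
Op 5 (replace idx 0: 'f' -> 'a'): "fjacfci" -> "ajacfci"
Op 6 (insert 'g' at idx 0): "ajacfci" -> "gajacfci"
Op 7 (append 'a'): "gajacfci" -> "gajacfcia"
Op 8 (insert 'a' at idx 9): "gajacfcia" -> "gajacfciaa"

Answer: gajacfciaa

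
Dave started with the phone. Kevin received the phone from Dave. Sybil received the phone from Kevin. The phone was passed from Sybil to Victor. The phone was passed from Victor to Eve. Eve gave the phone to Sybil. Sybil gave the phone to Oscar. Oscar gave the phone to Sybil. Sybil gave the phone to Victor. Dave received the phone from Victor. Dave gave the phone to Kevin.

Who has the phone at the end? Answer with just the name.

Tracking the phone through each event:
Start: Dave has the phone.
After event 1: Kevin has the phone.
After event 2: Sybil has the phone.
After event 3: Victor has the phone.
After event 4: Eve has the phone.
After event 5: Sybil has the phone.
After event 6: Oscar has the phone.
After event 7: Sybil has the phone.
After event 8: Victor has the phone.
After event 9: Dave has the phone.
After event 10: Kevin has the phone.

Answer: Kevin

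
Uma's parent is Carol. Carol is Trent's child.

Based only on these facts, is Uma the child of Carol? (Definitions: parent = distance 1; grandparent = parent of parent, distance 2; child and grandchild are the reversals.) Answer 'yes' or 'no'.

Answer: yes

Derivation:
Reconstructing the parent chain from the given facts:
  Trent -> Carol -> Uma
(each arrow means 'parent of the next')
Positions in the chain (0 = top):
  position of Trent: 0
  position of Carol: 1
  position of Uma: 2

Uma is at position 2, Carol is at position 1; signed distance (j - i) = -1.
'child' requires j - i = -1. Actual distance is -1, so the relation HOLDS.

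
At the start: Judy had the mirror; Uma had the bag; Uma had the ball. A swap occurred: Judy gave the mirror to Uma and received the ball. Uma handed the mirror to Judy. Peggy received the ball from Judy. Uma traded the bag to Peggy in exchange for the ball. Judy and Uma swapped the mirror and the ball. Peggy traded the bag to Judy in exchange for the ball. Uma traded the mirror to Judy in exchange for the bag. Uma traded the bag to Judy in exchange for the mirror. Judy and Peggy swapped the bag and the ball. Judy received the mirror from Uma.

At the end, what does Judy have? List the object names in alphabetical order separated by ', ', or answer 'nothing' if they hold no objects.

Tracking all object holders:
Start: mirror:Judy, bag:Uma, ball:Uma
Event 1 (swap mirror<->ball: now mirror:Uma, ball:Judy). State: mirror:Uma, bag:Uma, ball:Judy
Event 2 (give mirror: Uma -> Judy). State: mirror:Judy, bag:Uma, ball:Judy
Event 3 (give ball: Judy -> Peggy). State: mirror:Judy, bag:Uma, ball:Peggy
Event 4 (swap bag<->ball: now bag:Peggy, ball:Uma). State: mirror:Judy, bag:Peggy, ball:Uma
Event 5 (swap mirror<->ball: now mirror:Uma, ball:Judy). State: mirror:Uma, bag:Peggy, ball:Judy
Event 6 (swap bag<->ball: now bag:Judy, ball:Peggy). State: mirror:Uma, bag:Judy, ball:Peggy
Event 7 (swap mirror<->bag: now mirror:Judy, bag:Uma). State: mirror:Judy, bag:Uma, ball:Peggy
Event 8 (swap bag<->mirror: now bag:Judy, mirror:Uma). State: mirror:Uma, bag:Judy, ball:Peggy
Event 9 (swap bag<->ball: now bag:Peggy, ball:Judy). State: mirror:Uma, bag:Peggy, ball:Judy
Event 10 (give mirror: Uma -> Judy). State: mirror:Judy, bag:Peggy, ball:Judy

Final state: mirror:Judy, bag:Peggy, ball:Judy
Judy holds: ball, mirror.

Answer: ball, mirror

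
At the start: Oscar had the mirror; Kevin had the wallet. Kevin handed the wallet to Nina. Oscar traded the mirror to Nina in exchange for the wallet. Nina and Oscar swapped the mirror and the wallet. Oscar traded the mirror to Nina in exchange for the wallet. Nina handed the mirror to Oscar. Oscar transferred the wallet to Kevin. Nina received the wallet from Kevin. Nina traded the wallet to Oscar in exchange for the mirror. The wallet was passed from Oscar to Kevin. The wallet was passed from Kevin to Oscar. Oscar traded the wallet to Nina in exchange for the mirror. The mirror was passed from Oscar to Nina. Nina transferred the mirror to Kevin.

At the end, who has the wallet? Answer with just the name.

Answer: Nina

Derivation:
Tracking all object holders:
Start: mirror:Oscar, wallet:Kevin
Event 1 (give wallet: Kevin -> Nina). State: mirror:Oscar, wallet:Nina
Event 2 (swap mirror<->wallet: now mirror:Nina, wallet:Oscar). State: mirror:Nina, wallet:Oscar
Event 3 (swap mirror<->wallet: now mirror:Oscar, wallet:Nina). State: mirror:Oscar, wallet:Nina
Event 4 (swap mirror<->wallet: now mirror:Nina, wallet:Oscar). State: mirror:Nina, wallet:Oscar
Event 5 (give mirror: Nina -> Oscar). State: mirror:Oscar, wallet:Oscar
Event 6 (give wallet: Oscar -> Kevin). State: mirror:Oscar, wallet:Kevin
Event 7 (give wallet: Kevin -> Nina). State: mirror:Oscar, wallet:Nina
Event 8 (swap wallet<->mirror: now wallet:Oscar, mirror:Nina). State: mirror:Nina, wallet:Oscar
Event 9 (give wallet: Oscar -> Kevin). State: mirror:Nina, wallet:Kevin
Event 10 (give wallet: Kevin -> Oscar). State: mirror:Nina, wallet:Oscar
Event 11 (swap wallet<->mirror: now wallet:Nina, mirror:Oscar). State: mirror:Oscar, wallet:Nina
Event 12 (give mirror: Oscar -> Nina). State: mirror:Nina, wallet:Nina
Event 13 (give mirror: Nina -> Kevin). State: mirror:Kevin, wallet:Nina

Final state: mirror:Kevin, wallet:Nina
The wallet is held by Nina.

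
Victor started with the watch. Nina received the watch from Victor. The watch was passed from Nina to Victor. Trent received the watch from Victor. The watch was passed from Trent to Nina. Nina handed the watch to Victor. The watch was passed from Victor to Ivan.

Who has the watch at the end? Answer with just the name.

Tracking the watch through each event:
Start: Victor has the watch.
After event 1: Nina has the watch.
After event 2: Victor has the watch.
After event 3: Trent has the watch.
After event 4: Nina has the watch.
After event 5: Victor has the watch.
After event 6: Ivan has the watch.

Answer: Ivan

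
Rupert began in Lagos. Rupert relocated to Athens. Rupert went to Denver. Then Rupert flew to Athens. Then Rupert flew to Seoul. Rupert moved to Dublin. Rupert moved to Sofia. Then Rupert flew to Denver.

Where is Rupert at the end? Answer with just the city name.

Answer: Denver

Derivation:
Tracking Rupert's location:
Start: Rupert is in Lagos.
After move 1: Lagos -> Athens. Rupert is in Athens.
After move 2: Athens -> Denver. Rupert is in Denver.
After move 3: Denver -> Athens. Rupert is in Athens.
After move 4: Athens -> Seoul. Rupert is in Seoul.
After move 5: Seoul -> Dublin. Rupert is in Dublin.
After move 6: Dublin -> Sofia. Rupert is in Sofia.
After move 7: Sofia -> Denver. Rupert is in Denver.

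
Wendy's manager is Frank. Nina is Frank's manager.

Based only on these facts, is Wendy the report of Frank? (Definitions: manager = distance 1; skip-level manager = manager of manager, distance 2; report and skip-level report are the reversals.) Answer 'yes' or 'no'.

Answer: yes

Derivation:
Reconstructing the manager chain from the given facts:
  Nina -> Frank -> Wendy
(each arrow means 'manager of the next')
Positions in the chain (0 = top):
  position of Nina: 0
  position of Frank: 1
  position of Wendy: 2

Wendy is at position 2, Frank is at position 1; signed distance (j - i) = -1.
'report' requires j - i = -1. Actual distance is -1, so the relation HOLDS.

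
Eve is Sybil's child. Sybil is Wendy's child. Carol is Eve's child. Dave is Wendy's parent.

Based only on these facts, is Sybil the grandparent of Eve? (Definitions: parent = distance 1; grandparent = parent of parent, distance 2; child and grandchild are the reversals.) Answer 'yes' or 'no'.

Answer: no

Derivation:
Reconstructing the parent chain from the given facts:
  Dave -> Wendy -> Sybil -> Eve -> Carol
(each arrow means 'parent of the next')
Positions in the chain (0 = top):
  position of Dave: 0
  position of Wendy: 1
  position of Sybil: 2
  position of Eve: 3
  position of Carol: 4

Sybil is at position 2, Eve is at position 3; signed distance (j - i) = 1.
'grandparent' requires j - i = 2. Actual distance is 1, so the relation does NOT hold.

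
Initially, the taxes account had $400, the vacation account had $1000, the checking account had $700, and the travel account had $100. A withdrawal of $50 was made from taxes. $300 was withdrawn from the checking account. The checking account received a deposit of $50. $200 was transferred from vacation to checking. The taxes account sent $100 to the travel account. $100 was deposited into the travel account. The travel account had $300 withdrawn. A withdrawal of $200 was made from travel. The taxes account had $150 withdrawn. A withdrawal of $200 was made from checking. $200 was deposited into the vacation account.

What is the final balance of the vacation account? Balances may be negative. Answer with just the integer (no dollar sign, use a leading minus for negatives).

Tracking account balances step by step:
Start: taxes=400, vacation=1000, checking=700, travel=100
Event 1 (withdraw 50 from taxes): taxes: 400 - 50 = 350. Balances: taxes=350, vacation=1000, checking=700, travel=100
Event 2 (withdraw 300 from checking): checking: 700 - 300 = 400. Balances: taxes=350, vacation=1000, checking=400, travel=100
Event 3 (deposit 50 to checking): checking: 400 + 50 = 450. Balances: taxes=350, vacation=1000, checking=450, travel=100
Event 4 (transfer 200 vacation -> checking): vacation: 1000 - 200 = 800, checking: 450 + 200 = 650. Balances: taxes=350, vacation=800, checking=650, travel=100
Event 5 (transfer 100 taxes -> travel): taxes: 350 - 100 = 250, travel: 100 + 100 = 200. Balances: taxes=250, vacation=800, checking=650, travel=200
Event 6 (deposit 100 to travel): travel: 200 + 100 = 300. Balances: taxes=250, vacation=800, checking=650, travel=300
Event 7 (withdraw 300 from travel): travel: 300 - 300 = 0. Balances: taxes=250, vacation=800, checking=650, travel=0
Event 8 (withdraw 200 from travel): travel: 0 - 200 = -200. Balances: taxes=250, vacation=800, checking=650, travel=-200
Event 9 (withdraw 150 from taxes): taxes: 250 - 150 = 100. Balances: taxes=100, vacation=800, checking=650, travel=-200
Event 10 (withdraw 200 from checking): checking: 650 - 200 = 450. Balances: taxes=100, vacation=800, checking=450, travel=-200
Event 11 (deposit 200 to vacation): vacation: 800 + 200 = 1000. Balances: taxes=100, vacation=1000, checking=450, travel=-200

Final balance of vacation: 1000

Answer: 1000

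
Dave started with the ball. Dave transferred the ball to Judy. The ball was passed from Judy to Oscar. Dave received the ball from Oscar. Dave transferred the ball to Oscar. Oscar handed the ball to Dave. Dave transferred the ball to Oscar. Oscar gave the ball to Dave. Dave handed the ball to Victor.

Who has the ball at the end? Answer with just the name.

Tracking the ball through each event:
Start: Dave has the ball.
After event 1: Judy has the ball.
After event 2: Oscar has the ball.
After event 3: Dave has the ball.
After event 4: Oscar has the ball.
After event 5: Dave has the ball.
After event 6: Oscar has the ball.
After event 7: Dave has the ball.
After event 8: Victor has the ball.

Answer: Victor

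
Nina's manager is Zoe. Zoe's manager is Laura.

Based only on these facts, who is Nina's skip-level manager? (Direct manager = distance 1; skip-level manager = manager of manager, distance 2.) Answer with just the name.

Answer: Laura

Derivation:
Reconstructing the manager chain from the given facts:
  Laura -> Zoe -> Nina
(each arrow means 'manager of the next')
Positions in the chain (0 = top):
  position of Laura: 0
  position of Zoe: 1
  position of Nina: 2

Nina is at position 2; the skip-level manager is 2 steps up the chain, i.e. position 0: Laura.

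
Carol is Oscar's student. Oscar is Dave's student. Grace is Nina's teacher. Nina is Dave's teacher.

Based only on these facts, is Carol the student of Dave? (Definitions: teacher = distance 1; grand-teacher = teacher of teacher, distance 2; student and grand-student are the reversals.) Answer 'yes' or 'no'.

Answer: no

Derivation:
Reconstructing the teacher chain from the given facts:
  Grace -> Nina -> Dave -> Oscar -> Carol
(each arrow means 'teacher of the next')
Positions in the chain (0 = top):
  position of Grace: 0
  position of Nina: 1
  position of Dave: 2
  position of Oscar: 3
  position of Carol: 4

Carol is at position 4, Dave is at position 2; signed distance (j - i) = -2.
'student' requires j - i = -1. Actual distance is -2, so the relation does NOT hold.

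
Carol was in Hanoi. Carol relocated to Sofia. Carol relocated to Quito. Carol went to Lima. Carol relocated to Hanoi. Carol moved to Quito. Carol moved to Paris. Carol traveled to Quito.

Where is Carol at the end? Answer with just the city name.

Tracking Carol's location:
Start: Carol is in Hanoi.
After move 1: Hanoi -> Sofia. Carol is in Sofia.
After move 2: Sofia -> Quito. Carol is in Quito.
After move 3: Quito -> Lima. Carol is in Lima.
After move 4: Lima -> Hanoi. Carol is in Hanoi.
After move 5: Hanoi -> Quito. Carol is in Quito.
After move 6: Quito -> Paris. Carol is in Paris.
After move 7: Paris -> Quito. Carol is in Quito.

Answer: Quito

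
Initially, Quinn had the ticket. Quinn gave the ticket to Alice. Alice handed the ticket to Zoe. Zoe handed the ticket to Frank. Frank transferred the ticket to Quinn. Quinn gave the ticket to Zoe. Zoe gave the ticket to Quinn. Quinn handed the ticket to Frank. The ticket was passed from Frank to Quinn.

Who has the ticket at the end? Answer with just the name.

Answer: Quinn

Derivation:
Tracking the ticket through each event:
Start: Quinn has the ticket.
After event 1: Alice has the ticket.
After event 2: Zoe has the ticket.
After event 3: Frank has the ticket.
After event 4: Quinn has the ticket.
After event 5: Zoe has the ticket.
After event 6: Quinn has the ticket.
After event 7: Frank has the ticket.
After event 8: Quinn has the ticket.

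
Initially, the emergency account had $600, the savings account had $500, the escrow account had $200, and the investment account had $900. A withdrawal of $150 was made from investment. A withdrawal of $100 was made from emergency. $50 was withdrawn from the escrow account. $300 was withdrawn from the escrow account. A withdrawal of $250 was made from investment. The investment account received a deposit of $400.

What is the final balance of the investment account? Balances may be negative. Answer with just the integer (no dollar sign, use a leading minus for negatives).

Answer: 900

Derivation:
Tracking account balances step by step:
Start: emergency=600, savings=500, escrow=200, investment=900
Event 1 (withdraw 150 from investment): investment: 900 - 150 = 750. Balances: emergency=600, savings=500, escrow=200, investment=750
Event 2 (withdraw 100 from emergency): emergency: 600 - 100 = 500. Balances: emergency=500, savings=500, escrow=200, investment=750
Event 3 (withdraw 50 from escrow): escrow: 200 - 50 = 150. Balances: emergency=500, savings=500, escrow=150, investment=750
Event 4 (withdraw 300 from escrow): escrow: 150 - 300 = -150. Balances: emergency=500, savings=500, escrow=-150, investment=750
Event 5 (withdraw 250 from investment): investment: 750 - 250 = 500. Balances: emergency=500, savings=500, escrow=-150, investment=500
Event 6 (deposit 400 to investment): investment: 500 + 400 = 900. Balances: emergency=500, savings=500, escrow=-150, investment=900

Final balance of investment: 900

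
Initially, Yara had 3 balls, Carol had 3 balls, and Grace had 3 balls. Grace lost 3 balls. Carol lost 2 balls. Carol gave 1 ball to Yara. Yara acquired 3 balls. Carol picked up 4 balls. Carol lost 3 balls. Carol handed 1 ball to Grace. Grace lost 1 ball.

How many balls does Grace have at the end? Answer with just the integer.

Answer: 0

Derivation:
Tracking counts step by step:
Start: Yara=3, Carol=3, Grace=3
Event 1 (Grace -3): Grace: 3 -> 0. State: Yara=3, Carol=3, Grace=0
Event 2 (Carol -2): Carol: 3 -> 1. State: Yara=3, Carol=1, Grace=0
Event 3 (Carol -> Yara, 1): Carol: 1 -> 0, Yara: 3 -> 4. State: Yara=4, Carol=0, Grace=0
Event 4 (Yara +3): Yara: 4 -> 7. State: Yara=7, Carol=0, Grace=0
Event 5 (Carol +4): Carol: 0 -> 4. State: Yara=7, Carol=4, Grace=0
Event 6 (Carol -3): Carol: 4 -> 1. State: Yara=7, Carol=1, Grace=0
Event 7 (Carol -> Grace, 1): Carol: 1 -> 0, Grace: 0 -> 1. State: Yara=7, Carol=0, Grace=1
Event 8 (Grace -1): Grace: 1 -> 0. State: Yara=7, Carol=0, Grace=0

Grace's final count: 0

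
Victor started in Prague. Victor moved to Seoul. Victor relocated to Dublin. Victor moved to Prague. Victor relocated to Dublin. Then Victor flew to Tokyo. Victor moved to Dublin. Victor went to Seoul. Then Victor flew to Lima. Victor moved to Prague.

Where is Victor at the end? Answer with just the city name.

Tracking Victor's location:
Start: Victor is in Prague.
After move 1: Prague -> Seoul. Victor is in Seoul.
After move 2: Seoul -> Dublin. Victor is in Dublin.
After move 3: Dublin -> Prague. Victor is in Prague.
After move 4: Prague -> Dublin. Victor is in Dublin.
After move 5: Dublin -> Tokyo. Victor is in Tokyo.
After move 6: Tokyo -> Dublin. Victor is in Dublin.
After move 7: Dublin -> Seoul. Victor is in Seoul.
After move 8: Seoul -> Lima. Victor is in Lima.
After move 9: Lima -> Prague. Victor is in Prague.

Answer: Prague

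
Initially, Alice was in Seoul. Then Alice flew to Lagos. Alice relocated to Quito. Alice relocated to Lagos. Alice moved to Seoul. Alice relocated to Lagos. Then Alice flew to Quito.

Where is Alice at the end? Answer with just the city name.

Answer: Quito

Derivation:
Tracking Alice's location:
Start: Alice is in Seoul.
After move 1: Seoul -> Lagos. Alice is in Lagos.
After move 2: Lagos -> Quito. Alice is in Quito.
After move 3: Quito -> Lagos. Alice is in Lagos.
After move 4: Lagos -> Seoul. Alice is in Seoul.
After move 5: Seoul -> Lagos. Alice is in Lagos.
After move 6: Lagos -> Quito. Alice is in Quito.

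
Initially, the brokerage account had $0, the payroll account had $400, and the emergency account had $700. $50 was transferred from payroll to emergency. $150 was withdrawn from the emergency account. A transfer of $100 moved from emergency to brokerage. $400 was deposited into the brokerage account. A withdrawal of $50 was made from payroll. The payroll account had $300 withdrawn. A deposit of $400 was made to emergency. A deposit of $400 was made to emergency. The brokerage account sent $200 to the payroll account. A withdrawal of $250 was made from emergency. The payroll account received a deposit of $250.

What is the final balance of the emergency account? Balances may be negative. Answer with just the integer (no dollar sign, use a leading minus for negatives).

Tracking account balances step by step:
Start: brokerage=0, payroll=400, emergency=700
Event 1 (transfer 50 payroll -> emergency): payroll: 400 - 50 = 350, emergency: 700 + 50 = 750. Balances: brokerage=0, payroll=350, emergency=750
Event 2 (withdraw 150 from emergency): emergency: 750 - 150 = 600. Balances: brokerage=0, payroll=350, emergency=600
Event 3 (transfer 100 emergency -> brokerage): emergency: 600 - 100 = 500, brokerage: 0 + 100 = 100. Balances: brokerage=100, payroll=350, emergency=500
Event 4 (deposit 400 to brokerage): brokerage: 100 + 400 = 500. Balances: brokerage=500, payroll=350, emergency=500
Event 5 (withdraw 50 from payroll): payroll: 350 - 50 = 300. Balances: brokerage=500, payroll=300, emergency=500
Event 6 (withdraw 300 from payroll): payroll: 300 - 300 = 0. Balances: brokerage=500, payroll=0, emergency=500
Event 7 (deposit 400 to emergency): emergency: 500 + 400 = 900. Balances: brokerage=500, payroll=0, emergency=900
Event 8 (deposit 400 to emergency): emergency: 900 + 400 = 1300. Balances: brokerage=500, payroll=0, emergency=1300
Event 9 (transfer 200 brokerage -> payroll): brokerage: 500 - 200 = 300, payroll: 0 + 200 = 200. Balances: brokerage=300, payroll=200, emergency=1300
Event 10 (withdraw 250 from emergency): emergency: 1300 - 250 = 1050. Balances: brokerage=300, payroll=200, emergency=1050
Event 11 (deposit 250 to payroll): payroll: 200 + 250 = 450. Balances: brokerage=300, payroll=450, emergency=1050

Final balance of emergency: 1050

Answer: 1050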